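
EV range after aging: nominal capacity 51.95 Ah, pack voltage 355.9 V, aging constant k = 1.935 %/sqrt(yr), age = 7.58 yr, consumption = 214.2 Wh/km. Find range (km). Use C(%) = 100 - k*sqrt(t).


Step 1: capacity retention = 100 - 1.935 * sqrt(7.58) = 100 - 1.935 * 2.7532 = 94.673%
Step 2: C_now = 51.95 * 94.673/100 = 49.183 Ah
Step 3: E_pack = V * C_now = 355.9 * 49.183 = 17504 Wh
Step 4: range = E_pack / consumption = 17504 / 214.2 = 81.72 km

81.72 km


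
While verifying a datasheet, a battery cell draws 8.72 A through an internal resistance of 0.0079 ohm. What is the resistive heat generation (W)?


I^2 = 76.038
Q = 76.038 * 0.0079 = 0.6007 W

0.6007 W


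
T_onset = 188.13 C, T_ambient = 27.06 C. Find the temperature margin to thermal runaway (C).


margin = T_onset - T_ambient = 188.13 - 27.06 = 161.07 C

161.07 C


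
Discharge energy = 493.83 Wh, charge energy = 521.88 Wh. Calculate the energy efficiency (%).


eta_e = E_dis / E_chg * 100 = 493.83 / 521.88 * 100 = 94.63%

94.63%


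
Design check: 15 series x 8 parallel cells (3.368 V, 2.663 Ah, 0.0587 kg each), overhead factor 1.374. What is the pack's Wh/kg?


Step 1: V_pack = 15 * 3.368 = 50.52 V
Step 2: C_pack = 8 * 2.663 = 21.304 Ah
Step 3: E_pack = V_pack * C_pack = 50.52 * 21.304 = 1076.3 Wh
Step 4: m_pack = 15 * 8 * 0.0587 * 1.374 = 9.6785 kg
Step 5: ED = E_pack / m_pack = 1076.3 / 9.6785 = 111.2 Wh/kg

111.2 Wh/kg


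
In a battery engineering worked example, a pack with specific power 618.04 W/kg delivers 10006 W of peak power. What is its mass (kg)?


m = P / SP = 10006 / 618.04 = 16.19 kg

16.19 kg


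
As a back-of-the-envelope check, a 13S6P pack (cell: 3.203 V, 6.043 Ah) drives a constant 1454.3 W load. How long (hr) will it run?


Step 1: E_pack = Ns * V_cell * Np * C_cell = 13 * 3.203 * 6 * 6.043 = 1509.7 Wh
Step 2: t = E_pack / P = 1509.7 / 1454.3 = 1.038 hr

1.038 hr


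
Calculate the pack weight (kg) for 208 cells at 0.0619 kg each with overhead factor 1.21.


m_pack = n * m_cell * overhead = 208 * 0.0619 * 1.21 = 15.58 kg

15.58 kg


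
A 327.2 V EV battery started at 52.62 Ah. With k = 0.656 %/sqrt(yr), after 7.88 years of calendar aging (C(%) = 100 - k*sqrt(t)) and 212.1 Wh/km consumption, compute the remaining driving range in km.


Step 1: capacity retention = 100 - 0.656 * sqrt(7.88) = 100 - 0.656 * 2.8071 = 98.159%
Step 2: C_now = 52.62 * 98.159/100 = 51.651 Ah
Step 3: E_pack = V * C_now = 327.2 * 51.651 = 16900 Wh
Step 4: range = E_pack / consumption = 16900 / 212.1 = 79.68 km

79.68 km


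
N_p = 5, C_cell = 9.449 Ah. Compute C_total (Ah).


C_total = 5 * 9.449 = 47.245 Ah

47.245 Ah


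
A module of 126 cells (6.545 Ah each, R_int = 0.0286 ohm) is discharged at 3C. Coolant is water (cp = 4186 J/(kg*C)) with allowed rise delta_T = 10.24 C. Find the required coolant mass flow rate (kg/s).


Step 1: I = 3 * 6.545 = 19.635 A
Step 2: Q_cell = I^2 * R = 19.635^2 * 0.0286 = 11.026 W
Step 3: Q_total = 126 * 11.026 = 1389.3 W
Step 4: m_dot = Q_total / (cp * dT) = 1389.3 / (4186 * 10.24) = 0.03241 kg/s

0.03241 kg/s


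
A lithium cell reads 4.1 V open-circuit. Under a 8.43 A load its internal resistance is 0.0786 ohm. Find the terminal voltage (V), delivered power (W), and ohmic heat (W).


Step 1: V_terminal = OCV - I*R = 4.1 - 8.43 * 0.0786 = 3.4374 V
Step 2: P_out = V_terminal * I = 3.4374 * 8.43 = 28.98 W
Step 3: Q = I^2 * R = 8.43^2 * 0.0786 = 5.586 W

V=3.4374 V, P=28.98 W, Q=5.586 W


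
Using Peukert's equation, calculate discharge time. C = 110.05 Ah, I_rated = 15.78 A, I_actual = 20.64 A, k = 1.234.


t_rated = C / I_rated = 110.05 / 15.78 = 6.974 hr
(I_rated/I)^k = (0.76453)^1.234 = 0.71797
t = t_rated * (I_rated/I)^k = 6.974 * 0.71797 = 5.007 hr

5.007 hr


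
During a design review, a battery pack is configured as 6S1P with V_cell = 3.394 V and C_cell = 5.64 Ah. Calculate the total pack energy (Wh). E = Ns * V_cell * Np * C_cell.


E = Ns * Vcell * Np * Ccell = 6 * 3.394 * 1 * 5.64 = 114.9 Wh

114.9 Wh


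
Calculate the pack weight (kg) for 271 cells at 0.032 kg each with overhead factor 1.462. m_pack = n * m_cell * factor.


Cell mass sum = 271 * 0.032 = 8.672 kg
With overhead 1.462: m_pack = 8.672 * 1.462 = 12.68 kg

12.68 kg


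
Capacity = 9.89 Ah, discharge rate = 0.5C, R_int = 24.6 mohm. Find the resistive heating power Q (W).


Convert: R = 24.6 mohm = 0.0246 ohm
Step 1: I = C_rate * capacity = 0.5 * 9.89 = 4.945 A
Step 2: Q = I^2 * R = 4.945^2 * 0.0246 = 24.453 * 0.0246 = 0.6015 W

0.6015 W


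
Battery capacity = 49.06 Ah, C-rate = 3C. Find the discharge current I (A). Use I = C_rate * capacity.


At 3C: I = 3 * 49.06 Ah = 147.18 A

147.18 A


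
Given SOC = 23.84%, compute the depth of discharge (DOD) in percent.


Complement of SOC: DOD = 100% - 23.84% = 76.16%

76.16%


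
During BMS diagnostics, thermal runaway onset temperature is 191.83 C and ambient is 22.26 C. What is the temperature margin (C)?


Safety margin = 191.83 C - 22.26 C = 169.57 C

169.57 C


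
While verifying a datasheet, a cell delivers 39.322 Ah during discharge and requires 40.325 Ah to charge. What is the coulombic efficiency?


eta_c = Q_dis / Q_chg * 100 = 39.322 / 40.325 * 100 = 97.51%

97.51%


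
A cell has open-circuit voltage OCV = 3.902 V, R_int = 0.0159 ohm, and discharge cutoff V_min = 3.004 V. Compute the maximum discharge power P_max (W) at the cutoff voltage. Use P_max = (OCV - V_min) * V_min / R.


P_max = (OCV - V_min) * V_min / R = (3.902 - 3.004) * 3.004 / 0.0159 = 0.898 * 3.004 / 0.0159 = 169.7 W

169.7 W


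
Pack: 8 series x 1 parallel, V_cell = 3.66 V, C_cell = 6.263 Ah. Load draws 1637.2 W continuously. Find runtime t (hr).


Step 1: E_pack = Ns * V_cell * Np * C_cell = 8 * 3.66 * 1 * 6.263 = 183.38 Wh
Step 2: t = E_pack / P = 183.38 / 1637.2 = 0.1120 hr

0.1120 hr


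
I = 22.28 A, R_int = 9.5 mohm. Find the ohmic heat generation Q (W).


Convert: R = 9.5 mohm = 0.0095 ohm
I^2 = 496.4
Q = 496.4 * 0.0095 = 4.716 W

4.716 W


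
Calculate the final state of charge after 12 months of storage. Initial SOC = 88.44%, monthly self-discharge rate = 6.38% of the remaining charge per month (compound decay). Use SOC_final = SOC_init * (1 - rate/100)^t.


Monthly retention factor = 1 - 6.38/100 = 0.9362
Over 12 months: factor^12 = 0.45334
SOC_final = 88.44 * 0.45334 = 40.09%

40.09%


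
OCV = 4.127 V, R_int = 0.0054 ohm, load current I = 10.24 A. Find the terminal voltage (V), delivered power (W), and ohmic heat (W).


Step 1: V_terminal = OCV - I*R = 4.127 - 10.24 * 0.0054 = 4.0717 V
Step 2: P_out = V_terminal * I = 4.0717 * 10.24 = 41.69 W
Step 3: Q = I^2 * R = 10.24^2 * 0.0054 = 0.5662 W

V=4.0717 V, P=41.69 W, Q=0.5662 W


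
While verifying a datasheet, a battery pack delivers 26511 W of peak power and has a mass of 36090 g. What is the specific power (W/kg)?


Convert: m = 36090 g = 36.09 kg
Specific power = 26511 W / 36.09 kg = 734.6 W/kg

734.6 W/kg


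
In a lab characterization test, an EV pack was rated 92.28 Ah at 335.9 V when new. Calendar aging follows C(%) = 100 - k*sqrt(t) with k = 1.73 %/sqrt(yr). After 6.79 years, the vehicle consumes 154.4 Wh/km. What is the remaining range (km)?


Step 1: capacity retention = 100 - 1.73 * sqrt(6.79) = 100 - 1.73 * 2.6058 = 95.492%
Step 2: C_now = 92.28 * 95.492/100 = 88.12 Ah
Step 3: E_pack = V * C_now = 335.9 * 88.12 = 29600 Wh
Step 4: range = E_pack / consumption = 29600 / 154.4 = 191.7 km

191.7 km


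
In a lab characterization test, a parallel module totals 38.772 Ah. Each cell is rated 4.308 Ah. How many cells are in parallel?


n = C_total / C_cell = 38.772 / 4.308 = 9

9


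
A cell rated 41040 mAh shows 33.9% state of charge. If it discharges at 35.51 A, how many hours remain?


Convert: C_total = 41040 mAh = 41.04 Ah
Step 1: remaining = SOC/100 * C_total = 33.9/100 * 41.04 = 13.913 Ah
Step 2: t = remaining / I = 13.913 / 35.51 = 0.3918 hr

0.3918 hr


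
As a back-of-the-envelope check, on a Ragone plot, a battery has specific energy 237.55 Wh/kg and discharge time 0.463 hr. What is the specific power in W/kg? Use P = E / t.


P_specific = E / t = 237.55 / 0.463 = 513.1 W/kg

513.1 W/kg


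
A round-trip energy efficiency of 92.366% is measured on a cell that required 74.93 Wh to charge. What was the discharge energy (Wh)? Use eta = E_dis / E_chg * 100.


E_dis = eta/100 * E_chg = 92.366/100 * 74.93 = 69.21 Wh

69.21 Wh


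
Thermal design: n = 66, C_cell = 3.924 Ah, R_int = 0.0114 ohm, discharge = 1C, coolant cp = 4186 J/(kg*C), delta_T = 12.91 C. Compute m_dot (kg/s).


Step 1: I = 1 * 3.924 = 3.924 A
Step 2: Q_cell = I^2 * R = 3.924^2 * 0.0114 = 0.17553 W
Step 3: Q_total = 66 * 0.17553 = 11.585 W
Step 4: m_dot = Q_total / (cp * dT) = 11.585 / (4186 * 12.91) = 2.144e-04 kg/s

2.144e-04 kg/s


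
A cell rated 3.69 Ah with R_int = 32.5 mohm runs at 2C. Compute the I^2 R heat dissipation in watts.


Convert: R = 32.5 mohm = 0.0325 ohm
Step 1: I = C_rate * capacity = 2 * 3.69 = 7.38 A
Step 2: Q = I^2 * R = 7.38^2 * 0.0325 = 54.464 * 0.0325 = 1.770 W

1.770 W


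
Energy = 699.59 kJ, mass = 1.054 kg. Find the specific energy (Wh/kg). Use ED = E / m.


Convert: E = 699.59 kJ = 194.33 Wh
ED = E / m = 194.33 / 1.054 = 184.4 Wh/kg

184.4 Wh/kg


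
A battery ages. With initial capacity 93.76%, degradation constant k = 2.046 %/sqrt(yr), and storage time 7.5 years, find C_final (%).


Step 1: sqrt(7.5 yr) = 2.7386
Step 2: drop = 2.046 * 2.7386 = 5.6032
Step 3: C_final = 93.76 - 5.6032 = 88.16%

88.16%


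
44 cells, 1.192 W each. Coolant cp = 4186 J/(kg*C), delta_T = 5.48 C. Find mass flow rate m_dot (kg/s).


Step 1: Total heat Q = 44 * 1.192 W = 52.448 W
Step 2: denom = cp * dT = 4186 * 5.48 = 22939
Step 3: m_dot = 52.448 / 22939 = 0.002286 kg/s

0.002286 kg/s


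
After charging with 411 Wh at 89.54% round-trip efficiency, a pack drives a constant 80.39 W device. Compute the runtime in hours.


Step 1: E_discharge = eta/100 * E_charge = 89.54/100 * 411 = 368.01 Wh
Step 2: t = E_discharge / P = 368.01 / 80.39 = 4.578 hr

4.578 hr


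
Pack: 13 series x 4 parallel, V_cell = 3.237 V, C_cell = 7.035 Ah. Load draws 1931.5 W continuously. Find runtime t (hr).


Step 1: E_pack = Ns * V_cell * Np * C_cell = 13 * 3.237 * 4 * 7.035 = 1184.2 Wh
Step 2: t = E_pack / P = 1184.2 / 1931.5 = 0.6131 hr

0.6131 hr


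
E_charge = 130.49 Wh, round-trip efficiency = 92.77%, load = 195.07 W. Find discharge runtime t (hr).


Step 1: E_discharge = eta/100 * E_charge = 92.77/100 * 130.49 = 121.06 Wh
Step 2: t = E_discharge / P = 121.06 / 195.07 = 0.6206 hr

0.6206 hr


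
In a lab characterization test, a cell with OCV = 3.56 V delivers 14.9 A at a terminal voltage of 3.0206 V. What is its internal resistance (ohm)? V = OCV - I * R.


R = (OCV - V) / I = (3.56 - 3.0206) / 14.9 = 0.03620 ohm

0.03620 ohm


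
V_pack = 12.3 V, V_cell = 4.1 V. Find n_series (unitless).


n = V_pack / V_cell = 12.3 / 4.1 = 3

3


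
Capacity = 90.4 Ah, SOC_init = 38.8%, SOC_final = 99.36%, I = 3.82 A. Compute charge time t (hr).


Step 1: dSOC = 99.36% - 38.8% = 60.56%
Step 2: delta_Ah = 90.4 * 60.56 / 100 = 54.746 Ah
Step 3: t = 54.746 / 3.82 = 14.33 hr

14.33 hr


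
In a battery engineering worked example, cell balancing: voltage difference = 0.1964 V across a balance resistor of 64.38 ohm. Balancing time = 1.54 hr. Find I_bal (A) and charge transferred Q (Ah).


First, Ohm's law: I_bal = 0.1964 V / 64.38 ohm = 0.0030506 A
Then Q = I * t = 0.0030506 A * 1.54 hr = 0.004698 Ah

I=0.0030506 A, Q=0.004698 Ah


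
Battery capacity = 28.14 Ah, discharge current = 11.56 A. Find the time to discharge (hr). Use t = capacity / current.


t = capacity / current = 28.14 / 11.56 = 2.434 hr

2.434 hr


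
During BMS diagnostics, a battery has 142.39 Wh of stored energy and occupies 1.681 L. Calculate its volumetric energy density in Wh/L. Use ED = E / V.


ED = E / V = 142.39 / 1.681 = 84.71 Wh/L

84.71 Wh/L


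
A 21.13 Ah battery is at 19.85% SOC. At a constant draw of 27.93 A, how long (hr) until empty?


Step 1: remaining = SOC/100 * C_total = 19.85/100 * 21.13 = 4.1943 Ah
Step 2: t = remaining / I = 4.1943 / 27.93 = 0.1502 hr

0.1502 hr


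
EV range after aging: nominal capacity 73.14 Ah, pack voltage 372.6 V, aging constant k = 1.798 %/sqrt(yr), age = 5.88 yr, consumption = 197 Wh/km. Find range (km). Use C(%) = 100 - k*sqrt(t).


Step 1: capacity retention = 100 - 1.798 * sqrt(5.88) = 100 - 1.798 * 2.4249 = 95.64%
Step 2: C_now = 73.14 * 95.64/100 = 69.951 Ah
Step 3: E_pack = V * C_now = 372.6 * 69.951 = 26064 Wh
Step 4: range = E_pack / consumption = 26064 / 197 = 132.3 km

132.3 km


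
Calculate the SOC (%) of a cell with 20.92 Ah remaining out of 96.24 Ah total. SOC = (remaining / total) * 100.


SOC = (remaining / total) * 100 = (20.92 / 96.24) * 100 = 21.74%

21.74%


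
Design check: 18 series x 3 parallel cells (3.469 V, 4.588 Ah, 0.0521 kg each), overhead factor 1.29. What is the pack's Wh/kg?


Step 1: V_pack = 18 * 3.469 = 62.442 V
Step 2: C_pack = 3 * 4.588 = 13.764 Ah
Step 3: E_pack = V_pack * C_pack = 62.442 * 13.764 = 859.45 Wh
Step 4: m_pack = 18 * 3 * 0.0521 * 1.29 = 3.6293 kg
Step 5: ED = E_pack / m_pack = 859.45 / 3.6293 = 236.8 Wh/kg

236.8 Wh/kg


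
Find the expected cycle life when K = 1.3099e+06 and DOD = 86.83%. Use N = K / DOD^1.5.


DOD^1.5 = 809.1
N = K / DOD^1.5 = 1.3099e+06 / 809.1 = 1619

1619 cycles


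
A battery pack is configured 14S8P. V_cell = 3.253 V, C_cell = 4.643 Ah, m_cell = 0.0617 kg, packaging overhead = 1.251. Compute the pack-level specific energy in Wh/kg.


Step 1: V_pack = 14 * 3.253 = 45.542 V
Step 2: C_pack = 8 * 4.643 = 37.144 Ah
Step 3: E_pack = V_pack * C_pack = 45.542 * 37.144 = 1691.6 Wh
Step 4: m_pack = 14 * 8 * 0.0617 * 1.251 = 8.6449 kg
Step 5: ED = E_pack / m_pack = 1691.6 / 8.6449 = 195.7 Wh/kg

195.7 Wh/kg


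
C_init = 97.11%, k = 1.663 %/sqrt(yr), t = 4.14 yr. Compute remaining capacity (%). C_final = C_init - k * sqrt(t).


sqrt(t) = sqrt(4.14) = 2.0347
C_final = 97.11 - 1.663 * 2.0347 = 93.73%

93.73%


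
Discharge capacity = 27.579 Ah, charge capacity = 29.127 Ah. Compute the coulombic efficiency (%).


Coulombic efficiency = 27.579/29.127 * 100% = 94.69%

94.69%


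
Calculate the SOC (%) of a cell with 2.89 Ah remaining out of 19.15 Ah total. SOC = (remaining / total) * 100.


SOC = (remaining / total) * 100 = (2.89 / 19.15) * 100 = 15.09%

15.09%


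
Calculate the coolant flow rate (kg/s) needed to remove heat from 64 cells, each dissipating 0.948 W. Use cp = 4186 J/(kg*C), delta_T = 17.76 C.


Q_total = 64 * 0.948 = 60.672 W
m_dot = Q_total / (cp * dT) = 60.672 / (4186 * 17.76) = 8.161e-04 kg/s

8.161e-04 kg/s


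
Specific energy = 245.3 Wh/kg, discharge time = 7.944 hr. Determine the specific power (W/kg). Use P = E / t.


P_specific = E / t = 245.3 / 7.944 = 30.88 W/kg

30.88 W/kg


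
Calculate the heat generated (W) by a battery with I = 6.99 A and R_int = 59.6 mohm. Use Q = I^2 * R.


Convert: R = 59.6 mohm = 0.0596 ohm
Q = I^2 * R = 6.99^2 * 0.0596 = 2.912 W

2.912 W


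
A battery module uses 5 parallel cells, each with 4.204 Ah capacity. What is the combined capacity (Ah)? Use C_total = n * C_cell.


Parallel capacities add: 5 * 4.204 Ah = 21.02 Ah

21.02 Ah


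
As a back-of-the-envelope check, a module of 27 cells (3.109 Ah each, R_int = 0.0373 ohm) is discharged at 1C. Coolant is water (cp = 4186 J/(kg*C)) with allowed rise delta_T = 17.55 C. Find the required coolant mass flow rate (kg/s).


Step 1: I = 1 * 3.109 = 3.109 A
Step 2: Q_cell = I^2 * R = 3.109^2 * 0.0373 = 0.36054 W
Step 3: Q_total = 27 * 0.36054 = 9.7346 W
Step 4: m_dot = Q_total / (cp * dT) = 9.7346 / (4186 * 17.55) = 1.325e-04 kg/s

1.325e-04 kg/s


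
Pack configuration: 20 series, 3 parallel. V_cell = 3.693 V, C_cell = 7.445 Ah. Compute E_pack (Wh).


E = Ns * Vcell * Np * Ccell = 20 * 3.693 * 3 * 7.445 = 1650 Wh

1650 Wh


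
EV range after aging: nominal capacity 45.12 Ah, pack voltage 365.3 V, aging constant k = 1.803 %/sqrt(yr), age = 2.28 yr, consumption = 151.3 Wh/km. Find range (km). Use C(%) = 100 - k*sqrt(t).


Step 1: capacity retention = 100 - 1.803 * sqrt(2.28) = 100 - 1.803 * 1.51 = 97.277%
Step 2: C_now = 45.12 * 97.277/100 = 43.891 Ah
Step 3: E_pack = V * C_now = 365.3 * 43.891 = 16033 Wh
Step 4: range = E_pack / consumption = 16033 / 151.3 = 106.0 km

106.0 km


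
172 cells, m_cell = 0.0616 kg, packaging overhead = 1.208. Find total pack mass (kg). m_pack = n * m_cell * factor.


Cell mass sum = 172 * 0.0616 = 10.595 kg
With overhead 1.208: m_pack = 10.595 * 1.208 = 12.80 kg

12.80 kg


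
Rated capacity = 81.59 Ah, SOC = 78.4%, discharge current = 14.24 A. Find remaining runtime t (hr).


Step 1: remaining = SOC/100 * C_total = 78.4/100 * 81.59 = 63.967 Ah
Step 2: t = remaining / I = 63.967 / 14.24 = 4.492 hr

4.492 hr


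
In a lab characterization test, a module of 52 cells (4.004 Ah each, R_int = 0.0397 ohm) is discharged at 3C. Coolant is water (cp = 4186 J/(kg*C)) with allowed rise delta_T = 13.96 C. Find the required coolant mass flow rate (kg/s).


Step 1: I = 3 * 4.004 = 12.012 A
Step 2: Q_cell = I^2 * R = 12.012^2 * 0.0397 = 5.7282 W
Step 3: Q_total = 52 * 5.7282 = 297.87 W
Step 4: m_dot = Q_total / (cp * dT) = 297.87 / (4186 * 13.96) = 0.005097 kg/s

0.005097 kg/s


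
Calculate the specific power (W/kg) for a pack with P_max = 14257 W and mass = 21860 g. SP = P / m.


Convert: m = 21860 g = 21.86 kg
Specific power = 14257 W / 21.86 kg = 652.2 W/kg

652.2 W/kg


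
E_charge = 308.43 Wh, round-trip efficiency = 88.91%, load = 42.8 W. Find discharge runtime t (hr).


Step 1: E_discharge = eta/100 * E_charge = 88.91/100 * 308.43 = 274.23 Wh
Step 2: t = E_discharge / P = 274.23 / 42.8 = 6.407 hr

6.407 hr


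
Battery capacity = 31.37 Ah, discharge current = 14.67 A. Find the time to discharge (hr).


Runtime = 31.37 Ah / 14.67 A = 2.138 hr

2.138 hr


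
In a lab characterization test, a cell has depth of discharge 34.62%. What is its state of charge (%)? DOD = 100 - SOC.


SOC = 100 - DOD = 100 - 34.62 = 65.38%

65.38%


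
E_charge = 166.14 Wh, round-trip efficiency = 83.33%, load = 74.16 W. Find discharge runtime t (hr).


Step 1: E_discharge = eta/100 * E_charge = 83.33/100 * 166.14 = 138.44 Wh
Step 2: t = E_discharge / P = 138.44 / 74.16 = 1.867 hr

1.867 hr


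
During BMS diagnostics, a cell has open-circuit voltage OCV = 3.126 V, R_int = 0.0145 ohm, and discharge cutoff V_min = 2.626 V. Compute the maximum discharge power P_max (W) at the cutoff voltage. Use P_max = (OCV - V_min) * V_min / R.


P_max = (OCV - V_min) * V_min / R = (3.126 - 2.626) * 2.626 / 0.0145 = 0.5 * 2.626 / 0.0145 = 90.55 W

90.55 W


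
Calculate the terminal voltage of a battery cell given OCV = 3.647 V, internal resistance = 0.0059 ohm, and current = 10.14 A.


IR drop = 10.14 * 0.0059 = 0.059826 V
V = 3.647 - 0.059826 = 3.587 V

3.587 V


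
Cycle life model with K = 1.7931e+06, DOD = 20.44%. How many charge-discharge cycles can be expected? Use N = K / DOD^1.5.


DOD^1.5 = 92.411
N = K / DOD^1.5 = 1.7931e+06 / 92.411 = 19400

19400 cycles


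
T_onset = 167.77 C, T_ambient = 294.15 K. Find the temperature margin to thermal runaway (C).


Convert: T_ambient = 294.15 K = 21 C
margin = 167.77 - 21 = 146.77 C

146.77 C


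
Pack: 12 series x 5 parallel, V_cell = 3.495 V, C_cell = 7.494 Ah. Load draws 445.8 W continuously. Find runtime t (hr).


Step 1: E_pack = Ns * V_cell * Np * C_cell = 12 * 3.495 * 5 * 7.494 = 1571.5 Wh
Step 2: t = E_pack / P = 1571.5 / 445.8 = 3.525 hr

3.525 hr


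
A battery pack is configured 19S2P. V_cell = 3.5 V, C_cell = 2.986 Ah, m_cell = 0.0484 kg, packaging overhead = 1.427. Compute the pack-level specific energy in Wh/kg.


Step 1: V_pack = 19 * 3.5 = 66.5 V
Step 2: C_pack = 2 * 2.986 = 5.972 Ah
Step 3: E_pack = V_pack * C_pack = 66.5 * 5.972 = 397.14 Wh
Step 4: m_pack = 19 * 2 * 0.0484 * 1.427 = 2.6245 kg
Step 5: ED = E_pack / m_pack = 397.14 / 2.6245 = 151.3 Wh/kg

151.3 Wh/kg


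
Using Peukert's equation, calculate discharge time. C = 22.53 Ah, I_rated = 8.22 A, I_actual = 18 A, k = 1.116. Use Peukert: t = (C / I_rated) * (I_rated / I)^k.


Step 1: t_rated = C / I_rated = 22.53 / 8.22 = 2.7409 hr
Step 2: ratio = 8.22 / 18 = 0.45667
Step 3: ratio^k = 0.45667^1.116 = 0.41698
Step 4: t = t_rated * ratio^k = 2.7409 * 0.41698 = 1.143 hr

1.143 hr


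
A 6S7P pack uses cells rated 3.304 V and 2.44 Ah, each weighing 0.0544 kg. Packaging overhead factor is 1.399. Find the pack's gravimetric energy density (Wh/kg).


Step 1: V_pack = 6 * 3.304 = 19.824 V
Step 2: C_pack = 7 * 2.44 = 17.08 Ah
Step 3: E_pack = V_pack * C_pack = 19.824 * 17.08 = 338.59 Wh
Step 4: m_pack = 6 * 7 * 0.0544 * 1.399 = 3.1964 kg
Step 5: ED = E_pack / m_pack = 338.59 / 3.1964 = 105.9 Wh/kg

105.9 Wh/kg


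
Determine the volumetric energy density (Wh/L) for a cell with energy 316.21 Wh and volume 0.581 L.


Volumetric ED = 316.21 Wh / 0.581 L = 544.3 Wh/L

544.3 Wh/L


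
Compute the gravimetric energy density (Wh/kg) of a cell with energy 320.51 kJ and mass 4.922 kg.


Convert: E = 320.51 kJ = 89.031 Wh
ED = E / m = 89.031 / 4.922 = 18.09 Wh/kg

18.09 Wh/kg


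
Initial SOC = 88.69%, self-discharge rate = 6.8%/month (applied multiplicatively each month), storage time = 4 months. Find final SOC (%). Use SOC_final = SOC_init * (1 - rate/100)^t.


Monthly retention factor = 1 - 6.8/100 = 0.932
Over 4 months: factor^4 = 0.75451
SOC_final = 88.69 * 0.75451 = 66.92%

66.92%


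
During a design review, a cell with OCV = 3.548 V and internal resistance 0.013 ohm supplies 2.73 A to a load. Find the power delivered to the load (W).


Step 1: V_terminal = OCV - I*R = 3.548 - 2.73 * 0.013 = 3.5125 V
Step 2: P_out = V_terminal * I = 3.5125 * 2.73 = 9.589 W

9.589 W


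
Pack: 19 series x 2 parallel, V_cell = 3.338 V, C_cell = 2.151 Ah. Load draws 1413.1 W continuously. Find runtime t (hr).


Step 1: E_pack = Ns * V_cell * Np * C_cell = 19 * 3.338 * 2 * 2.151 = 272.84 Wh
Step 2: t = E_pack / P = 272.84 / 1413.1 = 0.1931 hr

0.1931 hr


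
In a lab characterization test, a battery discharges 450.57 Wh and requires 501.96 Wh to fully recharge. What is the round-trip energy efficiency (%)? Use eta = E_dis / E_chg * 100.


eta_e = E_dis / E_chg * 100 = 450.57 / 501.96 * 100 = 89.76%

89.76%


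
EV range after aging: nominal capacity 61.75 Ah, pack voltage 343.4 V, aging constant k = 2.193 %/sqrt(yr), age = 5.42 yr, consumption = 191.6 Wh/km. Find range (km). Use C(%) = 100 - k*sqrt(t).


Step 1: capacity retention = 100 - 2.193 * sqrt(5.42) = 100 - 2.193 * 2.3281 = 94.894%
Step 2: C_now = 61.75 * 94.894/100 = 58.597 Ah
Step 3: E_pack = V * C_now = 343.4 * 58.597 = 20122 Wh
Step 4: range = E_pack / consumption = 20122 / 191.6 = 105.0 km

105.0 km


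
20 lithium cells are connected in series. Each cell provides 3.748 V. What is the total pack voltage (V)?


V_pack = n * V_cell = 20 * 3.748 = 74.96 V

74.96 V


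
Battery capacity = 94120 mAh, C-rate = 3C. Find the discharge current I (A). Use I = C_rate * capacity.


Convert: capacity = 94120 mAh = 94.12 Ah
I = C_rate * capacity = 3 * 94.12 = 282.36 A

282.36 A


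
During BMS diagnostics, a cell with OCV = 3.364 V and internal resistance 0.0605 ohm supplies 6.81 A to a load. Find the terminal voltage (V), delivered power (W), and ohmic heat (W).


Step 1: V_terminal = OCV - I*R = 3.364 - 6.81 * 0.0605 = 2.952 V
Step 2: P_out = V_terminal * I = 2.952 * 6.81 = 20.10 W
Step 3: Q = I^2 * R = 6.81^2 * 0.0605 = 2.806 W

V=2.952 V, P=20.10 W, Q=2.806 W


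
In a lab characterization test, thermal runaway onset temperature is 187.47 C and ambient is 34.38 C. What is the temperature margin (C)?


margin = T_onset - T_ambient = 187.47 - 34.38 = 153.09 C

153.09 C


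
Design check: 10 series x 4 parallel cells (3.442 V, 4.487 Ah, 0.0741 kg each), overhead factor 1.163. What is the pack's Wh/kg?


Step 1: V_pack = 10 * 3.442 = 34.42 V
Step 2: C_pack = 4 * 4.487 = 17.948 Ah
Step 3: E_pack = V_pack * C_pack = 34.42 * 17.948 = 617.77 Wh
Step 4: m_pack = 10 * 4 * 0.0741 * 1.163 = 3.4471 kg
Step 5: ED = E_pack / m_pack = 617.77 / 3.4471 = 179.2 Wh/kg

179.2 Wh/kg


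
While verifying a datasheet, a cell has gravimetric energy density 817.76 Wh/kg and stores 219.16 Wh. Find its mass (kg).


m = E / ED = 219.16 / 817.76 = 0.2680 kg

0.2680 kg


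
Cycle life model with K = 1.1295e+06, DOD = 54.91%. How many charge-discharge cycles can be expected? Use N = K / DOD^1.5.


Step 1: DOD^1.5 = 54.91^1.5 = 406.89
Step 2: N = 1.1295e+06 / 406.89 = 2776 cycles

2776 cycles


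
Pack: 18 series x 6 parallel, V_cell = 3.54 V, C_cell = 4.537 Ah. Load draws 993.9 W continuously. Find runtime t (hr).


Step 1: E_pack = Ns * V_cell * Np * C_cell = 18 * 3.54 * 6 * 4.537 = 1734.6 Wh
Step 2: t = E_pack / P = 1734.6 / 993.9 = 1.745 hr

1.745 hr


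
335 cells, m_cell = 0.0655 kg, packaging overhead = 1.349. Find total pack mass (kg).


Cell mass sum = 335 * 0.0655 = 21.943 kg
With overhead 1.349: m_pack = 21.943 * 1.349 = 29.60 kg

29.60 kg


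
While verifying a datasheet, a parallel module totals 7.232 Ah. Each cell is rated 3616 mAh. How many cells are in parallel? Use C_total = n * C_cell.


Convert: C_cell = 3616 mAh = 3.616 Ah
n = C_total / C_cell = 7.232 / 3.616 = 2

2


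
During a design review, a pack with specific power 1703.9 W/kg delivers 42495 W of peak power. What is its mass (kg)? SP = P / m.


m = P / SP = 42495 / 1703.9 = 24.94 kg

24.94 kg


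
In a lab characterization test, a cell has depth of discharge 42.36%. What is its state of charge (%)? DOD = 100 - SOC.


SOC = 100 - DOD = 100 - 42.36 = 57.64%

57.64%


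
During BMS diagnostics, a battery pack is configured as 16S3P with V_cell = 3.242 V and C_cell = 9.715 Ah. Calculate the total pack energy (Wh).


V_pack = 16 * 3.242 = 51.872 V
C_pack = 3 * 9.715 = 29.145 Ah
E = V_pack * C_pack = 51.872 * 29.145 = 1512 Wh

1512 Wh


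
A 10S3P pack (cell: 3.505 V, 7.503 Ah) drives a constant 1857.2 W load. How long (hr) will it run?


Step 1: E_pack = Ns * V_cell * Np * C_cell = 10 * 3.505 * 3 * 7.503 = 788.94 Wh
Step 2: t = E_pack / P = 788.94 / 1857.2 = 0.4248 hr

0.4248 hr


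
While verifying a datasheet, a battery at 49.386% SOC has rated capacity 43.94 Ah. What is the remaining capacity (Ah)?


remaining = SOC / 100 * total = 49.386 / 100 * 43.94 = 21.70 Ah

21.70 Ah


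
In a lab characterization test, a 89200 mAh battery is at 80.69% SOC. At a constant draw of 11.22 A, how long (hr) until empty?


Convert: C_total = 89200 mAh = 89.2 Ah
Step 1: remaining = SOC/100 * C_total = 80.69/100 * 89.2 = 71.975 Ah
Step 2: t = remaining / I = 71.975 / 11.22 = 6.415 hr

6.415 hr


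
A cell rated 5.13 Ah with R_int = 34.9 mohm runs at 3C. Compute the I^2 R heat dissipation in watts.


Convert: R = 34.9 mohm = 0.0349 ohm
Step 1: I = C_rate * capacity = 3 * 5.13 = 15.39 A
Step 2: Q = I^2 * R = 15.39^2 * 0.0349 = 236.85 * 0.0349 = 8.266 W

8.266 W


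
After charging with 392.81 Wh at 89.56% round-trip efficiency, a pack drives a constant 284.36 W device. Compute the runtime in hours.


Step 1: E_discharge = eta/100 * E_charge = 89.56/100 * 392.81 = 351.8 Wh
Step 2: t = E_discharge / P = 351.8 / 284.36 = 1.237 hr

1.237 hr


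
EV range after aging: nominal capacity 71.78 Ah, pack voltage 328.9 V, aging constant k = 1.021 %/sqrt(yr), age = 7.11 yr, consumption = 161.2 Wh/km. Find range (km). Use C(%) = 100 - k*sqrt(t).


Step 1: capacity retention = 100 - 1.021 * sqrt(7.11) = 100 - 1.021 * 2.6665 = 97.278%
Step 2: C_now = 71.78 * 97.278/100 = 69.826 Ah
Step 3: E_pack = V * C_now = 328.9 * 69.826 = 22966 Wh
Step 4: range = E_pack / consumption = 22966 / 161.2 = 142.5 km

142.5 km


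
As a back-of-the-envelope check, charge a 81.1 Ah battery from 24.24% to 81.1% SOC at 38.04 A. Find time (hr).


Step 1: dSOC = 81.1% - 24.24% = 56.86%
Step 2: delta_Ah = 81.1 * 56.86 / 100 = 46.113 Ah
Step 3: t = 46.113 / 38.04 = 1.212 hr

1.212 hr


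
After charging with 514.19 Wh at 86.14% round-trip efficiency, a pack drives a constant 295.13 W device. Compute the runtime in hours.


Step 1: E_discharge = eta/100 * E_charge = 86.14/100 * 514.19 = 442.92 Wh
Step 2: t = E_discharge / P = 442.92 / 295.13 = 1.501 hr

1.501 hr


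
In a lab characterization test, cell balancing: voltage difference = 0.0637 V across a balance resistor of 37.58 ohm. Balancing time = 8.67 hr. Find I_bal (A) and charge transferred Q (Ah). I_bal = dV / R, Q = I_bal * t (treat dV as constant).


First, Ohm's law: I_bal = 0.0637 V / 37.58 ohm = 0.0016951 A
Then Q = I * t = 0.0016951 A * 8.67 hr = 0.01470 Ah

I=0.0016951 A, Q=0.01470 Ah


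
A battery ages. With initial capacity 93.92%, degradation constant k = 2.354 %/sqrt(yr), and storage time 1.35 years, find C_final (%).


Step 1: sqrt(1.35 yr) = 1.1619
Step 2: drop = 2.354 * 1.1619 = 2.7351
Step 3: C_final = 93.92 - 2.7351 = 91.18%

91.18%


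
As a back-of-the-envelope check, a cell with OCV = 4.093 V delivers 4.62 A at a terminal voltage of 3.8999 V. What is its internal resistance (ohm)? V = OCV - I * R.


R = (OCV - V) / I = (4.093 - 3.8999) / 4.62 = 0.04180 ohm

0.04180 ohm


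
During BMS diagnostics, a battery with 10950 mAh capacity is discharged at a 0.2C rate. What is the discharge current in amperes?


Convert: capacity = 10950 mAh = 10.95 Ah
I = C_rate * capacity = 0.2 * 10.95 = 2.19 A

2.19 A


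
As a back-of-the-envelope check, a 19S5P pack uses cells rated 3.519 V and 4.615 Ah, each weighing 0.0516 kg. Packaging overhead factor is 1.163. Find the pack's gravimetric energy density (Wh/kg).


Step 1: V_pack = 19 * 3.519 = 66.861 V
Step 2: C_pack = 5 * 4.615 = 23.075 Ah
Step 3: E_pack = V_pack * C_pack = 66.861 * 23.075 = 1542.8 Wh
Step 4: m_pack = 19 * 5 * 0.0516 * 1.163 = 5.701 kg
Step 5: ED = E_pack / m_pack = 1542.8 / 5.701 = 270.6 Wh/kg

270.6 Wh/kg


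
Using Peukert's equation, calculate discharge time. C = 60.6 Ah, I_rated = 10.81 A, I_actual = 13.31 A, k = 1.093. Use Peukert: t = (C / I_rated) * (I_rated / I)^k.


t_rated = C / I_rated = 60.6 / 10.81 = 5.6059 hr
(I_rated/I)^k = (0.81217)^1.093 = 0.79661
t = t_rated * (I_rated/I)^k = 5.6059 * 0.79661 = 4.466 hr

4.466 hr


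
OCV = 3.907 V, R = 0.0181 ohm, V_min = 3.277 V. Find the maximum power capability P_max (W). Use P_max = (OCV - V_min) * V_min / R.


dV = OCV - V_min = 0.63 V (so I_max = dV / R)
P_max = dV * V_min / R = 0.63 * 3.277 / 0.0181 = 114.1 W

114.1 W


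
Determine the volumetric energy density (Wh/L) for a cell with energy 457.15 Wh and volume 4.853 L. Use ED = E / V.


Volumetric ED = 457.15 Wh / 4.853 L = 94.20 Wh/L

94.20 Wh/L


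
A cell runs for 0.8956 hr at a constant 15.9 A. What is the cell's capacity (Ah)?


C = I * t = 15.9 * 0.8956 = 14.24 Ah

14.24 Ah


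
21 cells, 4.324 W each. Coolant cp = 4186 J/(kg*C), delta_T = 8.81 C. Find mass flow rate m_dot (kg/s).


Step 1: Total heat Q = 21 * 4.324 W = 90.804 W
Step 2: denom = cp * dT = 4186 * 8.81 = 36879
Step 3: m_dot = 90.804 / 36879 = 0.002462 kg/s

0.002462 kg/s


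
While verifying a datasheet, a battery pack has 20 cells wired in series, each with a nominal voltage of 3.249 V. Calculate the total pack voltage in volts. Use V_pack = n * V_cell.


With 20 cells in series at 3.249 V each, V_pack = 64.98 V

64.98 V


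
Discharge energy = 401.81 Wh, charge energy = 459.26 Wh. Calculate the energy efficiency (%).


Round-trip efficiency = 401.81/459.26 * 100% = 87.49%

87.49%


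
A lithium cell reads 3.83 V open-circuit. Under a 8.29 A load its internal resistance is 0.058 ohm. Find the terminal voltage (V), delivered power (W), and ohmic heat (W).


Step 1: V_terminal = OCV - I*R = 3.83 - 8.29 * 0.058 = 3.3492 V
Step 2: P_out = V_terminal * I = 3.3492 * 8.29 = 27.76 W
Step 3: Q = I^2 * R = 8.29^2 * 0.058 = 3.986 W

V=3.3492 V, P=27.76 W, Q=3.986 W


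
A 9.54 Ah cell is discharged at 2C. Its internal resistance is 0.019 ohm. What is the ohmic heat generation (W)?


Step 1: I = C_rate * capacity = 2 * 9.54 = 19.08 A
Step 2: Q = I^2 * R = 19.08^2 * 0.019 = 364.05 * 0.019 = 6.917 W

6.917 W


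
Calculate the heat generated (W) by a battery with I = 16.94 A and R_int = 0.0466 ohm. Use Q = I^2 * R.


I^2 = 286.96
Q = 286.96 * 0.0466 = 13.37 W

13.37 W


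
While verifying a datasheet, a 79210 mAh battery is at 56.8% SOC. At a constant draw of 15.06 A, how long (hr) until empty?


Convert: C_total = 79210 mAh = 79.21 Ah
Step 1: remaining = SOC/100 * C_total = 56.8/100 * 79.21 = 44.991 Ah
Step 2: t = remaining / I = 44.991 / 15.06 = 2.987 hr

2.987 hr


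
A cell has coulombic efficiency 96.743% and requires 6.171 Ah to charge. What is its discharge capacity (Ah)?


Q_dis = eta/100 * Q_chg = 96.743/100 * 6.171 = 5.970 Ah

5.970 Ah


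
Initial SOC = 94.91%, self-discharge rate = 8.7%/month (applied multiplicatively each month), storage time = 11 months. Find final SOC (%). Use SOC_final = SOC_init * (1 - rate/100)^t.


decay = (1 - 8.7/100)^11 = 0.36743
SOC_final = 94.91 * 0.36743 = 34.87%

34.87%


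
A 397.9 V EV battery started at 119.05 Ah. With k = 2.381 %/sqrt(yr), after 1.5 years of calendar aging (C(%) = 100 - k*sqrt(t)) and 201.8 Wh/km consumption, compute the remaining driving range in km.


Step 1: capacity retention = 100 - 2.381 * sqrt(1.5) = 100 - 2.381 * 1.2247 = 97.084%
Step 2: C_now = 119.05 * 97.084/100 = 115.58 Ah
Step 3: E_pack = V * C_now = 397.9 * 115.58 = 45989 Wh
Step 4: range = E_pack / consumption = 45989 / 201.8 = 227.9 km

227.9 km


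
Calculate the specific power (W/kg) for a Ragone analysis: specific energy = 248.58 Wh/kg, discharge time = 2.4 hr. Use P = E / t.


Specific power = 248.58 Wh/kg / 2.4 hr = 103.6 W/kg

103.6 W/kg


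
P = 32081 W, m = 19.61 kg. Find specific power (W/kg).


SP = P / m = 32081 / 19.61 = 1636 W/kg

1636 W/kg


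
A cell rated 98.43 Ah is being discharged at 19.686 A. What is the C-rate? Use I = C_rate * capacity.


Rearranging: C_rate = 19.686 / 98.43 = 0.2C

0.2C


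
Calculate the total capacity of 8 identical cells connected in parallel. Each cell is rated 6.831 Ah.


C_total = 8 * 6.831 = 54.648 Ah

54.648 Ah


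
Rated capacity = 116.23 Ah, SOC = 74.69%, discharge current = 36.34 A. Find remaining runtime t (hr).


Step 1: remaining = SOC/100 * C_total = 74.69/100 * 116.23 = 86.812 Ah
Step 2: t = remaining / I = 86.812 / 36.34 = 2.389 hr

2.389 hr


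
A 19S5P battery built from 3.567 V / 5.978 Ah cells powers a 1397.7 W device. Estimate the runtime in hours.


Step 1: E_pack = Ns * V_cell * Np * C_cell = 19 * 3.567 * 5 * 5.978 = 2025.7 Wh
Step 2: t = E_pack / P = 2025.7 / 1397.7 = 1.449 hr

1.449 hr


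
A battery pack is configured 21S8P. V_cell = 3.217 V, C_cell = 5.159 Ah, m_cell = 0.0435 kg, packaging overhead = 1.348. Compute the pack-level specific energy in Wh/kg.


Step 1: V_pack = 21 * 3.217 = 67.557 V
Step 2: C_pack = 8 * 5.159 = 41.272 Ah
Step 3: E_pack = V_pack * C_pack = 67.557 * 41.272 = 2788.2 Wh
Step 4: m_pack = 21 * 8 * 0.0435 * 1.348 = 9.8512 kg
Step 5: ED = E_pack / m_pack = 2788.2 / 9.8512 = 283.0 Wh/kg

283.0 Wh/kg


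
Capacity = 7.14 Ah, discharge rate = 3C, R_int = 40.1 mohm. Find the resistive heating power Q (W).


Convert: R = 40.1 mohm = 0.0401 ohm
Step 1: I = C_rate * capacity = 3 * 7.14 = 21.42 A
Step 2: Q = I^2 * R = 21.42^2 * 0.0401 = 458.82 * 0.0401 = 18.40 W

18.40 W


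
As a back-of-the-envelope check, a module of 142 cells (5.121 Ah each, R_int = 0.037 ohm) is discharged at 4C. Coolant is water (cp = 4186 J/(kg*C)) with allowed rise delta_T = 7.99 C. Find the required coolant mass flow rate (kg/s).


Step 1: I = 4 * 5.121 = 20.484 A
Step 2: Q_cell = I^2 * R = 20.484^2 * 0.037 = 15.525 W
Step 3: Q_total = 142 * 15.525 = 2204.6 W
Step 4: m_dot = Q_total / (cp * dT) = 2204.6 / (4186 * 7.99) = 0.06591 kg/s

0.06591 kg/s


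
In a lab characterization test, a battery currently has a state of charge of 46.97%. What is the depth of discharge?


Complement of SOC: DOD = 100% - 46.97% = 53.03%

53.03%


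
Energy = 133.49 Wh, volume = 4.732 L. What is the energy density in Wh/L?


ED = E / V = 133.49 / 4.732 = 28.21 Wh/L

28.21 Wh/L


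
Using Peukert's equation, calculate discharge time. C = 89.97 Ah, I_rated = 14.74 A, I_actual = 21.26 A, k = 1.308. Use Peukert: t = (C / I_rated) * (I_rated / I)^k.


Step 1: t_rated = C / I_rated = 89.97 / 14.74 = 6.1038 hr
Step 2: ratio = 14.74 / 21.26 = 0.69332
Step 3: ratio^k = 0.69332^1.308 = 0.61936
Step 4: t = t_rated * ratio^k = 6.1038 * 0.61936 = 3.780 hr

3.780 hr


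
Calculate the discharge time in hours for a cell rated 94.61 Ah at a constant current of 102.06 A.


Runtime = 94.61 Ah / 102.06 A = 0.9270 hr

0.9270 hr


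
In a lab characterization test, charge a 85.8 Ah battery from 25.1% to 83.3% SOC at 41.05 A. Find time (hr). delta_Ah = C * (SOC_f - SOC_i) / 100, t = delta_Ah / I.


Step 1: dSOC = 83.3% - 25.1% = 58.2%
Step 2: delta_Ah = 85.8 * 58.2 / 100 = 49.936 Ah
Step 3: t = 49.936 / 41.05 = 1.216 hr

1.216 hr


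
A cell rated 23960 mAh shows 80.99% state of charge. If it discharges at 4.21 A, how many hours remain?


Convert: C_total = 23960 mAh = 23.96 Ah
Step 1: remaining = SOC/100 * C_total = 80.99/100 * 23.96 = 19.405 Ah
Step 2: t = remaining / I = 19.405 / 4.21 = 4.609 hr

4.609 hr


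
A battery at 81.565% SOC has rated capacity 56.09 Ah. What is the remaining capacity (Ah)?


remaining = SOC / 100 * total = 81.565 / 100 * 56.09 = 45.75 Ah

45.75 Ah


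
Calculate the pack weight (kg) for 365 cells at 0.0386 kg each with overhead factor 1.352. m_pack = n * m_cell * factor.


m_pack = n * m_cell * overhead = 365 * 0.0386 * 1.352 = 19.05 kg

19.05 kg


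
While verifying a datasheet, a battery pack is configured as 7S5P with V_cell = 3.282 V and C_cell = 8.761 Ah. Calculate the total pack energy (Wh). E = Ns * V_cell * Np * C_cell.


E = Ns * Vcell * Np * Ccell = 7 * 3.282 * 5 * 8.761 = 1006 Wh

1006 Wh


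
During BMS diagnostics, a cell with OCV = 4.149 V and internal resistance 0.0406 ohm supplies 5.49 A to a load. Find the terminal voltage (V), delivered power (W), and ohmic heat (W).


Step 1: V_terminal = OCV - I*R = 4.149 - 5.49 * 0.0406 = 3.9261 V
Step 2: P_out = V_terminal * I = 3.9261 * 5.49 = 21.55 W
Step 3: Q = I^2 * R = 5.49^2 * 0.0406 = 1.224 W

V=3.9261 V, P=21.55 W, Q=1.224 W


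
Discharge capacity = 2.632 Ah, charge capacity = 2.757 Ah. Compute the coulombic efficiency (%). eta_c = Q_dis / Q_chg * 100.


Coulombic efficiency = 2.632/2.757 * 100% = 95.47%

95.47%


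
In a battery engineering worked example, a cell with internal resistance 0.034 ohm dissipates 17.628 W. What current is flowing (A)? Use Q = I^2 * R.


I = sqrt(Q / R) = sqrt(17.628 / 0.034) = sqrt(518.47) = 22.77 A

22.77 A


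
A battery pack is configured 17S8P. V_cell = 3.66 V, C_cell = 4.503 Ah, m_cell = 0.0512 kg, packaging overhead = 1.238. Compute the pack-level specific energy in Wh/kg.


Step 1: V_pack = 17 * 3.66 = 62.22 V
Step 2: C_pack = 8 * 4.503 = 36.024 Ah
Step 3: E_pack = V_pack * C_pack = 62.22 * 36.024 = 2241.4 Wh
Step 4: m_pack = 17 * 8 * 0.0512 * 1.238 = 8.6204 kg
Step 5: ED = E_pack / m_pack = 2241.4 / 8.6204 = 260.0 Wh/kg

260.0 Wh/kg


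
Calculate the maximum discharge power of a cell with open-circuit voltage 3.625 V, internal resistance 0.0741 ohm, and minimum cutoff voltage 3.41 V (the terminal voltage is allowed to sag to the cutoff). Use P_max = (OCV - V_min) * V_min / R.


dV = OCV - V_min = 0.215 V (so I_max = dV / R)
P_max = dV * V_min / R = 0.215 * 3.41 / 0.0741 = 9.894 W

9.894 W
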